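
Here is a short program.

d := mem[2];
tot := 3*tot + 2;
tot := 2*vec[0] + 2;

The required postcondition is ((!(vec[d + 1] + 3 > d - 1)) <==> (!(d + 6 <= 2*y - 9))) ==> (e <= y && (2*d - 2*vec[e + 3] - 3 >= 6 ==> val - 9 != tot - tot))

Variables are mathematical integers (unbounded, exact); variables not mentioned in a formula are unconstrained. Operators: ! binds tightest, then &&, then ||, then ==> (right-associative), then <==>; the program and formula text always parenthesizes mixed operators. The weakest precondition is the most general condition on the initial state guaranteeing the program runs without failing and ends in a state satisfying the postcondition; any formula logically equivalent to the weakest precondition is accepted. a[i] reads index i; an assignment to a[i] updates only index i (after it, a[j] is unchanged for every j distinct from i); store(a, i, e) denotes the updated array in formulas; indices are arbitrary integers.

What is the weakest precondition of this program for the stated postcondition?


Working backward. After the program, the postcondition ((!(vec[d + 1] + 3 > d - 1)) <==> (!(d + 6 <= 2*y - 9))) ==> (e <= y && (2*d - 2*vec[e + 3] - 3 >= 6 ==> val - 9 != tot - tot)) must hold; in canonical form it is ((!(vec[d + 1] > d - 4)) <==> (!(d <= 2*y - 15))) ==> (e <= y && (2*d >= 2*vec[e + 3] + 9 ==> val != 9)).
Before tot := 2*vec[0] + 2: ((!(vec[d + 1] > d - 4)) <==> (!(d <= 2*y - 15))) ==> (e <= y && (2*d >= 2*vec[e + 3] + 9 ==> val != 9))
Before tot := 3*tot + 2: ((!(vec[d + 1] > d - 4)) <==> (!(d <= 2*y - 15))) ==> (e <= y && (2*d >= 2*vec[e + 3] + 9 ==> val != 9))
Before d := mem[2]: ((!(vec[mem[2] + 1] > mem[2] - 4)) <==> (!(mem[2] <= 2*y - 15))) ==> (e <= y && (2*mem[2] >= 2*vec[e + 3] + 9 ==> val != 9))
Answer: WP = ((!(vec[mem[2] + 1] > mem[2] - 4)) <==> (!(mem[2] <= 2*y - 15))) ==> (e <= y && (2*mem[2] >= 2*vec[e + 3] + 9 ==> val != 9))


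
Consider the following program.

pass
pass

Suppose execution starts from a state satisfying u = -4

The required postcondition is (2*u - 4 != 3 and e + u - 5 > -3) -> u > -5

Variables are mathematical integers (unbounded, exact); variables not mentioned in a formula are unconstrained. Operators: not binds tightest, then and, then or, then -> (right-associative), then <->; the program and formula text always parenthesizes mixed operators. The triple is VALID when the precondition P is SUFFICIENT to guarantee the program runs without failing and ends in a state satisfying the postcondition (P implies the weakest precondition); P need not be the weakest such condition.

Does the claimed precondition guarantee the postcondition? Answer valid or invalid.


Working backward. After the program, the postcondition (2*u - 4 != 3 and e + u - 5 > -3) -> u > -5 must hold; in canonical form it is (2*u != 7 and e + u > 2) -> u > -5.
Before skip: (2*u != 7 and e + u > 2) -> u > -5
Before skip: (2*u != 7 and e + u > 2) -> u > -5
The weakest precondition is (2*u != 7 and e + u > 2) -> u > -5.
Check whether u = -4 implies it.
Every state satisfying the precondition satisfies the weakest precondition: the implication holds.
Answer: valid


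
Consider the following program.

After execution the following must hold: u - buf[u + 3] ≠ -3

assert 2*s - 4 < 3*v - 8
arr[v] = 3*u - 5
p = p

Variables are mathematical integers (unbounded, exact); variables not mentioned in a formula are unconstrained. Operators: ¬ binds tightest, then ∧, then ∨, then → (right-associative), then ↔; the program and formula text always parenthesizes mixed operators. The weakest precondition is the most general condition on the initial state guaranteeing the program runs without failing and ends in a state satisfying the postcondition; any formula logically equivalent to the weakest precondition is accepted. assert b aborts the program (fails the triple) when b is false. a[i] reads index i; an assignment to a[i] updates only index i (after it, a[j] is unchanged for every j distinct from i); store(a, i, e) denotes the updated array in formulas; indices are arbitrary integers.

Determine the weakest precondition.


Working backward. After the program, the postcondition u - buf[u + 3] ≠ -3 must hold; in canonical form it is u ≠ buf[u + 3] - 3.
Before p := p: u ≠ buf[u + 3] - 3
Before arr[v] := 3*u - 5: u ≠ buf[u + 3] - 3
Before assert 2*s - 4 < 3*v - 8: 2*s < 3*v - 4 ∧ u ≠ buf[u + 3] - 3
Answer: WP = 2*s < 3*v - 4 ∧ u ≠ buf[u + 3] - 3


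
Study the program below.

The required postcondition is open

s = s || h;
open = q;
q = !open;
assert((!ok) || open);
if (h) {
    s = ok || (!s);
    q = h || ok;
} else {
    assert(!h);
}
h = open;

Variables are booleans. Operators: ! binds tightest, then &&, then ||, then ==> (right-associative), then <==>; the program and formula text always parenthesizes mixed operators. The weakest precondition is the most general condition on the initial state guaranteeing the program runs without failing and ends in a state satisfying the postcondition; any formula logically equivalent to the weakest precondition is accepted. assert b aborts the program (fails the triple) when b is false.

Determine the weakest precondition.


Working backward. After the program, open must hold.
Before h := open: open
Then branch requires open; else branch requires (!h) && open.
Before the if: (h ==> open) && ((!h) ==> ((!h) && open))
Before assert (!ok) || open: ((!ok) || open) && (h ==> open) && ((!h) ==> ((!h) && open))
Before q := !open: ((!ok) || open) && (h ==> open) && ((!h) ==> ((!h) && open))
Before open := q: ((!ok) || q) && (h ==> q) && ((!h) ==> ((!h) && q))
Before s := s || h: ((!ok) || q) && (h ==> q) && ((!h) ==> ((!h) && q))
Answer: WP = ((!ok) || q) && (h ==> q) && ((!h) ==> ((!h) && q))


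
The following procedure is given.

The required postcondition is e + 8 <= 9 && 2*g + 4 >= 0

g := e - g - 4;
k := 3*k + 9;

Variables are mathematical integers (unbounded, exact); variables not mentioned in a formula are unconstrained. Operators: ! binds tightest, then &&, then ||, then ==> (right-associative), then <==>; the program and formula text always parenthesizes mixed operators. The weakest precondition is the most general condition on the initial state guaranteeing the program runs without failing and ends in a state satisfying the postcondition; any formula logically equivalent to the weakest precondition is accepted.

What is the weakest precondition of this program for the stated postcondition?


Working backward. After the program, the postcondition e + 8 <= 9 && 2*g + 4 >= 0 must hold; in canonical form it is e <= 1 && 2*g >= -4.
Before k := 3*k + 9: e <= 1 && 2*g >= -4
Before g := e - g - 4: e <= 1 && 2*e >= 2*g + 4
Answer: WP = e <= 1 && 2*e >= 2*g + 4


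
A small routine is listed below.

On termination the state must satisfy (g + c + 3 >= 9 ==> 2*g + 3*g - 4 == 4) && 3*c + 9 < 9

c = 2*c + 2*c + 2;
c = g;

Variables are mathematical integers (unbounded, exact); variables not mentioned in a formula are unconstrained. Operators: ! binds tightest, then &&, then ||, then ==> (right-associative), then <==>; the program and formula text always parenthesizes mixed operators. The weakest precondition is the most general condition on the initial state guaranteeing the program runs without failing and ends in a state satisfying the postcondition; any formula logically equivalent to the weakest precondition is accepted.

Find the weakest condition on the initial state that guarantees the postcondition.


Working backward. After the program, the postcondition (g + c + 3 >= 9 ==> 2*g + 3*g - 4 == 4) && 3*c + 9 < 9 must hold; in canonical form it is (c + g >= 6 ==> 5*g == 8) && 3*c < 0.
Before c := g: (2*g >= 6 ==> 5*g == 8) && 3*g < 0
Before c := 2*c + 2*c + 2: (2*g >= 6 ==> 5*g == 8) && 3*g < 0
Answer: WP = (2*g >= 6 ==> 5*g == 8) && 3*g < 0


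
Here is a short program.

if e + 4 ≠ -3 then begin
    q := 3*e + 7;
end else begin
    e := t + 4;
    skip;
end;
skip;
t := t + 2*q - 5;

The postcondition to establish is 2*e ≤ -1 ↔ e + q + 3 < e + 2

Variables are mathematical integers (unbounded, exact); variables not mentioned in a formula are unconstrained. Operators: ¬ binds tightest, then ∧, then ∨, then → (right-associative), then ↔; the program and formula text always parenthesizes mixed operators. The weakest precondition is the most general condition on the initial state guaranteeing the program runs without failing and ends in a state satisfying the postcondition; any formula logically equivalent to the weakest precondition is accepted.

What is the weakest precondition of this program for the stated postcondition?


Working backward. After the program, the postcondition 2*e ≤ -1 ↔ e + q + 3 < e + 2 must hold; in canonical form it is 2*e ≤ -1 ↔ q < -1.
Before t := t + 2*q - 5: 2*e ≤ -1 ↔ q < -1
Before skip: 2*e ≤ -1 ↔ q < -1
Then branch requires 2*e ≤ -1 ↔ 3*e < -8; else branch requires 2*t ≤ -9 ↔ q < -1.
Before the if: (e ≠ -7 → (2*e ≤ -1 ↔ 3*e < -8)) ∧ ((¬(e ≠ -7)) → (2*t ≤ -9 ↔ q < -1))
Answer: WP = (e ≠ -7 → (2*e ≤ -1 ↔ 3*e < -8)) ∧ ((¬(e ≠ -7)) → (2*t ≤ -9 ↔ q < -1))


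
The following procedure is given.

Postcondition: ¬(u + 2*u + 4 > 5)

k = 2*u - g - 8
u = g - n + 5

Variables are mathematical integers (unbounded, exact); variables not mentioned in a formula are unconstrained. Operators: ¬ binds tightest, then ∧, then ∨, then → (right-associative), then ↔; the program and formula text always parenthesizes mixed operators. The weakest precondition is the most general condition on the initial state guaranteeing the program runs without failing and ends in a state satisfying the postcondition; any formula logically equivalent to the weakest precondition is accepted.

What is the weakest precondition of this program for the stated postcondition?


Working backward. After the program, the postcondition ¬(u + 2*u + 4 > 5) must hold; in canonical form it is ¬(3*u > 1).
Before u := g - n + 5: ¬(3*g > 3*n - 14)
Before k := 2*u - g - 8: ¬(3*g > 3*n - 14)
Answer: WP = ¬(3*g > 3*n - 14)


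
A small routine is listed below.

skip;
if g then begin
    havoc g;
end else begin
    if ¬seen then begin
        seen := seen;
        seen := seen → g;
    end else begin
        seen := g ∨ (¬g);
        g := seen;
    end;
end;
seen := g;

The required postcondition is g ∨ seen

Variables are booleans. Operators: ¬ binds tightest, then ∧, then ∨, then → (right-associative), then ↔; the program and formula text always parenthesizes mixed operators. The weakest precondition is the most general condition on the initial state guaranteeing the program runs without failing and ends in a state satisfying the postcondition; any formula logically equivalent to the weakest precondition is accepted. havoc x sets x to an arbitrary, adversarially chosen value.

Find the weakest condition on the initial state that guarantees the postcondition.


Working backward. After the program, g ∨ seen must hold.
Before seen := g: g
Then branch requires false; else branch requires (¬seen) → g.
Before the if: (¬g) ∧ ((¬g) → ((¬seen) → g))
Before skip: (¬g) ∧ ((¬g) → ((¬seen) → g))
Answer: WP = (¬g) ∧ ((¬g) → ((¬seen) → g))


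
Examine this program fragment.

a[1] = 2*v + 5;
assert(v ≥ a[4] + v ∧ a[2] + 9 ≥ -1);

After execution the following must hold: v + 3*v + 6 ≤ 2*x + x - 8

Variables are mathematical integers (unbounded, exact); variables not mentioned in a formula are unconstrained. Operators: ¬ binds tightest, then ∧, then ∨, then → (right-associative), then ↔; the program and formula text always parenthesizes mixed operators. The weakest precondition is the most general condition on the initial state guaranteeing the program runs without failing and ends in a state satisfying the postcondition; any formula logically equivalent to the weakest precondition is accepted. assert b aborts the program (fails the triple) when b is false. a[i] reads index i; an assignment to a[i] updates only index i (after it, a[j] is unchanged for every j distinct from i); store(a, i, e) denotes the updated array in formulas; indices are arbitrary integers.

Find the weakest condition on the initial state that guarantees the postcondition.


Working backward. After the program, the postcondition v + 3*v + 6 ≤ 2*x + x - 8 must hold; in canonical form it is 4*v ≤ 3*x - 14.
Before assert v ≥ a[4] + v ∧ a[2] + 9 ≥ -1: a[4] ≤ 0 ∧ a[2] ≥ -10 ∧ 4*v ≤ 3*x - 14
Before a[1] := 2*v + 5: a[4] ≤ 0 ∧ a[2] ≥ -10 ∧ 4*v ≤ 3*x - 14
Answer: WP = a[4] ≤ 0 ∧ a[2] ≥ -10 ∧ 4*v ≤ 3*x - 14


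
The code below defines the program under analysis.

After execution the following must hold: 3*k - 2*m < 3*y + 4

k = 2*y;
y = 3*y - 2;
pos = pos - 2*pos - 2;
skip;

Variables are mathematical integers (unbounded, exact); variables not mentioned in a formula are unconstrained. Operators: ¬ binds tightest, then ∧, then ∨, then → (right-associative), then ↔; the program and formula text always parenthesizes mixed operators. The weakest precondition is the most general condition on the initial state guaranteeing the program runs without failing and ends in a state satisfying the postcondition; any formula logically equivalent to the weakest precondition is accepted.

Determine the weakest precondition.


Working backward. After the program, the postcondition 3*k - 2*m < 3*y + 4 must hold; in canonical form it is 3*k < 2*m + 3*y + 4.
Before skip: 3*k < 2*m + 3*y + 4
Before pos := pos - 2*pos - 2: 3*k < 2*m + 3*y + 4
Before y := 3*y - 2: 3*k < 2*m + 9*y - 2
Before k := 2*y: 2*m + 3*y > 2
Answer: WP = 2*m + 3*y > 2


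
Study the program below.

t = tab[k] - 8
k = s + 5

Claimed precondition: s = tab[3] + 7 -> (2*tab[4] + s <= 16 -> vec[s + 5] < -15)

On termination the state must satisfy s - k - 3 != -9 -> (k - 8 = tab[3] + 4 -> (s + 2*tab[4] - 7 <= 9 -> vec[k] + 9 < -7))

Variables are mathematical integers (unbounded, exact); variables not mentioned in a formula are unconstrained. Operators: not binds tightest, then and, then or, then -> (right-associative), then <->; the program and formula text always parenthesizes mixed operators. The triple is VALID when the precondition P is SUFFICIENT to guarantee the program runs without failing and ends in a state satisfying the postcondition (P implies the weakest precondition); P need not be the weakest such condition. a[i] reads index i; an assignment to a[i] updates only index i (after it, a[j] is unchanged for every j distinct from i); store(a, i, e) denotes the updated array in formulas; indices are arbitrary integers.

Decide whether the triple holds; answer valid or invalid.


Working backward. After the program, the postcondition s - k - 3 != -9 -> (k - 8 = tab[3] + 4 -> (s + 2*tab[4] - 7 <= 9 -> vec[k] + 9 < -7)) must hold; in canonical form it is s != k - 6 -> (k = tab[3] + 12 -> (2*tab[4] + s <= 16 -> vec[k] < -16)).
Before k := s + 5: s = tab[3] + 7 -> (2*tab[4] + s <= 16 -> vec[s + 5] < -16)
Before t := tab[k] - 8: s = tab[3] + 7 -> (2*tab[4] + s <= 16 -> vec[s + 5] < -16)
The weakest precondition is s = tab[3] + 7 -> (2*tab[4] + s <= 16 -> vec[s + 5] < -16).
Check whether s = tab[3] + 7 -> (2*tab[4] + s <= 16 -> vec[s + 5] < -15) implies it.
Countermodel: at the initial state s = 7, tab = {[3] = 0, [4] = -17422, [12] = 0, elsewhere 0}, vec = {[3] = -16, [4] = -16, [12] = -16, elsewhere -16}, the precondition holds but the weakest precondition fails.
Answer: invalid


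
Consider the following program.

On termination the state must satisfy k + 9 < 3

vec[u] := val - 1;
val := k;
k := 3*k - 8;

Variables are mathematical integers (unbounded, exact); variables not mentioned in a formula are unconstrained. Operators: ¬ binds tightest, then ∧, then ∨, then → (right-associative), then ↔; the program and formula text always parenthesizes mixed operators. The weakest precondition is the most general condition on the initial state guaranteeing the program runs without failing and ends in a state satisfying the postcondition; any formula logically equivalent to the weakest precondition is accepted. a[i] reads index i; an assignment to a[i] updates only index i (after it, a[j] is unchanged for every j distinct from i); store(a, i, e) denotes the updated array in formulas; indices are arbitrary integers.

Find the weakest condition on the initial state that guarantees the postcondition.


Working backward. After the program, the postcondition k + 9 < 3 must hold; in canonical form it is k < -6.
Before k := 3*k - 8: 3*k < 2
Before val := k: 3*k < 2
Before vec[u] := val - 1: 3*k < 2
Answer: WP = 3*k < 2


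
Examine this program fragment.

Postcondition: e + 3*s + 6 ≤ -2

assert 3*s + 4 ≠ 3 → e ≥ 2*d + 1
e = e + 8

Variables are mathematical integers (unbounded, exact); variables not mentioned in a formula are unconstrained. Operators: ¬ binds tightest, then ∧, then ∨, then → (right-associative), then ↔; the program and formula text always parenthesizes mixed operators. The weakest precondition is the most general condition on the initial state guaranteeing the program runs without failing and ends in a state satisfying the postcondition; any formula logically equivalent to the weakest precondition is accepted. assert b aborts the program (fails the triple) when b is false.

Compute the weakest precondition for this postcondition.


Working backward. After the program, the postcondition e + 3*s + 6 ≤ -2 must hold; in canonical form it is e + 3*s ≤ -8.
Before e := e + 8: e + 3*s ≤ -16
Before assert 3*s + 4 ≠ 3 → e ≥ 2*d + 1: (3*s ≠ -1 → e ≥ 2*d + 1) ∧ e + 3*s ≤ -16
Answer: WP = (3*s ≠ -1 → e ≥ 2*d + 1) ∧ e + 3*s ≤ -16


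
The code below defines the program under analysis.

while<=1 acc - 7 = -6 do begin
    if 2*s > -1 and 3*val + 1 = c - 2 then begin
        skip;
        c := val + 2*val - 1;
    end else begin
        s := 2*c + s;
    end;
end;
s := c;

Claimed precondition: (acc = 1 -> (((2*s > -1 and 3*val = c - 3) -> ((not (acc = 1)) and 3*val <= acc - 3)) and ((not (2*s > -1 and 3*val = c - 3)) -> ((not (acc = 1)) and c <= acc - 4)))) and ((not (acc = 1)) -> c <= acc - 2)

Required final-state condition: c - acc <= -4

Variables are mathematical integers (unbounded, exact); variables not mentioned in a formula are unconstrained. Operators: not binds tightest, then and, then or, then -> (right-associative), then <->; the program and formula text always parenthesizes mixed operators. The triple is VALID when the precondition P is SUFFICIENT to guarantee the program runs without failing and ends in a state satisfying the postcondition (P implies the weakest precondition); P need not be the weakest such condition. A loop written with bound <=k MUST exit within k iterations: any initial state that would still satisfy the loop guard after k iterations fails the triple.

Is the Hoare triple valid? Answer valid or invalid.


Working backward. After the program, the postcondition c - acc <= -4 must hold; in canonical form it is c <= acc - 4.
Before s := c: c <= acc - 4
Before the loop (bound <=1), unroll the exhaustion recursion (WP_0 = exit-now case; WP_j = one more guarded iteration, up to j = 1):
  WP_0: (not (acc = 1)) and c <= acc - 4
  WP_1: (acc = 1 -> (((2*s > -1 and 3*val = c - 3) -> ((not (acc = 1)) and 3*val <= acc - 3)) and ((not (2*s > -1 and 3*val = c - 3)) -> ((not (acc = 1)) and c <= acc - 4)))) and ((not (acc = 1)) -> c <= acc - 4)
So before the loop: (acc = 1 -> (((2*s > -1 and 3*val = c - 3) -> ((not (acc = 1)) and 3*val <= acc - 3)) and ((not (2*s > -1 and 3*val = c - 3)) -> ((not (acc = 1)) and c <= acc - 4)))) and ((not (acc = 1)) -> c <= acc - 4)
The weakest precondition is (acc = 1 -> (((2*s > -1 and 3*val = c - 3) -> ((not (acc = 1)) and 3*val <= acc - 3)) and ((not (2*s > -1 and 3*val = c - 3)) -> ((not (acc = 1)) and c <= acc - 4)))) and ((not (acc = 1)) -> c <= acc - 4).
Check whether (acc = 1 -> (((2*s > -1 and 3*val = c - 3) -> ((not (acc = 1)) and 3*val <= acc - 3)) and ((not (2*s > -1 and 3*val = c - 3)) -> ((not (acc = 1)) and c <= acc - 4)))) and ((not (acc = 1)) -> c <= acc - 2) implies it.
Countermodel: at the initial state acc = 2, c = 0, s = 0, val = 0, the precondition holds but the weakest precondition fails.
Answer: invalid


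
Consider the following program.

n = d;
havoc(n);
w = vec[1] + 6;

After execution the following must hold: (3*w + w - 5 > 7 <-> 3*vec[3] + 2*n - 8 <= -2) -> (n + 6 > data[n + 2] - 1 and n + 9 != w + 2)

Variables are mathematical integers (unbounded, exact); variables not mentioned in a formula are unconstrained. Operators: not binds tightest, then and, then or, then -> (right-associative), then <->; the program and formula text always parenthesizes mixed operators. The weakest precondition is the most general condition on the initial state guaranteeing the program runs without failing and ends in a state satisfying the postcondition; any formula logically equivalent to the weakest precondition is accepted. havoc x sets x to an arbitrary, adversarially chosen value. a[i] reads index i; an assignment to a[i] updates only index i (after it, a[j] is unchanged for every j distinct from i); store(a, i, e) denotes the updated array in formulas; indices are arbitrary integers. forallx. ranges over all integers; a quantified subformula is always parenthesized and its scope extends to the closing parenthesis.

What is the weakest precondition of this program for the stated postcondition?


Working backward. After the program, the postcondition (3*w + w - 5 > 7 <-> 3*vec[3] + 2*n - 8 <= -2) -> (n + 6 > data[n + 2] - 1 and n + 9 != w + 2) must hold; in canonical form it is (4*w > 12 <-> 3*vec[3] + 2*n <= 6) -> (n > data[n + 2] - 7 and n != w - 7).
Before w := vec[1] + 6: (4*vec[1] > -12 <-> 3*vec[3] + 2*n <= 6) -> (n > data[n + 2] - 7 and n != vec[1] - 1)
Before havoc n: forall n_1. ((4*vec[1] > -12 <-> 3*vec[3] + 2*n_1 <= 6) -> (n_1 > data[n_1 + 2] - 7 and n_1 != vec[1] - 1))
Before n := d: forall n_1. ((4*vec[1] > -12 <-> 3*vec[3] + 2*n_1 <= 6) -> (n_1 > data[n_1 + 2] - 7 and n_1 != vec[1] - 1))
Answer: WP = forall n_1. ((4*vec[1] > -12 <-> 3*vec[3] + 2*n_1 <= 6) -> (n_1 > data[n_1 + 2] - 7 and n_1 != vec[1] - 1))


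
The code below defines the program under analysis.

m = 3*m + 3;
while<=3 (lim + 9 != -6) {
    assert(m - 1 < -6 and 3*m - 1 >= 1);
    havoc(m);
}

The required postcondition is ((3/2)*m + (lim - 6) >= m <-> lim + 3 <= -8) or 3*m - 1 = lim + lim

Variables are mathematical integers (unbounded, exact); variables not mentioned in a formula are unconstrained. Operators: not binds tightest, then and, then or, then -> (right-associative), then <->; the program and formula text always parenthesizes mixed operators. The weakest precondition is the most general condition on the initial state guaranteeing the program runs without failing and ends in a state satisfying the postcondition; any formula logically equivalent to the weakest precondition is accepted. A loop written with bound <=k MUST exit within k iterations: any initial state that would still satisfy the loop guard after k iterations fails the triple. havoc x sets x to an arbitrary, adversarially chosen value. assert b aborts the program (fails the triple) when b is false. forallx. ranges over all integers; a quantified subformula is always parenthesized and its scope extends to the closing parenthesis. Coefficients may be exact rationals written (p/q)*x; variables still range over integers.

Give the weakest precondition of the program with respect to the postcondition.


Working backward. After the program, the postcondition ((3/2)*m + (lim - 6) >= m <-> lim + 3 <= -8) or 3*m - 1 = lim + lim must hold; in canonical form it is (lim + (1/2)*m >= 6 <-> lim <= -11) or 3*m = 2*lim + 1.
Before the loop (bound <=3), unroll the exhaustion recursion (WP_0 = exit-now case; WP_j = one more guarded iteration, up to j = 3):
  WP_0: (not (lim != -15)) and ((lim + (1/2)*m >= 6 <-> lim <= -11) or 3*m = 2*lim + 1)
  WP_1: (lim != -15 -> (m < -5 and 3*m >= 2 and (forall m_1. ((not (lim != -15)) and ((lim + (1/2)*m_1 >= 6 <-> lim <= -11) or 3*m_1 = 2*lim + 1))))) and ((not (lim != -15)) -> ((lim + (1/2)*m >= 6 <-> lim <= -11) or 3*m = 2*lim + 1))
  WP_2: (lim != -15 -> (m < -5 and 3*m >= 2 and (forall m_2. ((lim != -15 -> (m_2 < -5 and 3*m_2 >= 2 and (forall m_1. ((not (lim != -15)) and ((lim + (1/2)*m_1 >= 6 <-> lim <= -11) or 3*m_1 = 2*lim + 1))))) and ((not (lim != -15)) -> ((lim + (1/2)*m_2 >= 6 <-> lim <= -11) or 3*m_2 = 2*lim + 1)))))) and ((not (lim != -15)) -> ((lim + (1/2)*m >= 6 <-> lim <= -11) or 3*m = 2*lim + 1))
  WP_3: (lim != -15 -> (m < -5 and 3*m >= 2 and (forall m_3. ((lim != -15 -> (m_3 < -5 and 3*m_3 >= 2 and (forall m_2. ((lim != -15 -> (m_2 < -5 and 3*m_2 >= 2 and (forall m_1. ((not (lim != -15)) and ((lim + (1/2)*m_1 >= 6 <-> lim <= -11) or 3*m_1 = 2*lim + 1))))) and ((not (lim != -15)) -> ((lim + (1/2)*m_2 >= 6 <-> lim <= -11) or 3*m_2 = 2*lim + 1)))))) and ((not (lim != -15)) -> ((lim + (1/2)*m_3 >= 6 <-> lim <= -11) or 3*m_3 = 2*lim + 1)))))) and ((not (lim != -15)) -> ((lim + (1/2)*m >= 6 <-> lim <= -11) or 3*m = 2*lim + 1))
So before the loop: (lim != -15 -> (m < -5 and 3*m >= 2 and (forall m_3. ((lim != -15 -> (m_3 < -5 and 3*m_3 >= 2 and (forall m_2. ((lim != -15 -> (m_2 < -5 and 3*m_2 >= 2 and (forall m_1. ((not (lim != -15)) and ((lim + (1/2)*m_1 >= 6 <-> lim <= -11) or 3*m_1 = 2*lim + 1))))) and ((not (lim != -15)) -> ((lim + (1/2)*m_2 >= 6 <-> lim <= -11) or 3*m_2 = 2*lim + 1)))))) and ((not (lim != -15)) -> ((lim + (1/2)*m_3 >= 6 <-> lim <= -11) or 3*m_3 = 2*lim + 1)))))) and ((not (lim != -15)) -> ((lim + (1/2)*m >= 6 <-> lim <= -11) or 3*m = 2*lim + 1))
Before m := 3*m + 3: (lim != -15 -> (3*m < -8 and 9*m >= -7 and (forall m_3. ((lim != -15 -> (m_3 < -5 and 3*m_3 >= 2 and (forall m_2. ((lim != -15 -> (m_2 < -5 and 3*m_2 >= 2 and (forall m_1. ((not (lim != -15)) and ((lim + (1/2)*m_1 >= 6 <-> lim <= -11) or 3*m_1 = 2*lim + 1))))) and ((not (lim != -15)) -> ((lim + (1/2)*m_2 >= 6 <-> lim <= -11) or 3*m_2 = 2*lim + 1)))))) and ((not (lim != -15)) -> ((lim + (1/2)*m_3 >= 6 <-> lim <= -11) or 3*m_3 = 2*lim + 1)))))) and ((not (lim != -15)) -> ((lim + (3/2)*m >= 9/2 <-> lim <= -11) or 9*m = 2*lim - 8))
Answer: WP = (lim != -15 -> (3*m < -8 and 9*m >= -7 and (forall m_3. ((lim != -15 -> (m_3 < -5 and 3*m_3 >= 2 and (forall m_2. ((lim != -15 -> (m_2 < -5 and 3*m_2 >= 2 and (forall m_1. ((not (lim != -15)) and ((lim + (1/2)*m_1 >= 6 <-> lim <= -11) or 3*m_1 = 2*lim + 1))))) and ((not (lim != -15)) -> ((lim + (1/2)*m_2 >= 6 <-> lim <= -11) or 3*m_2 = 2*lim + 1)))))) and ((not (lim != -15)) -> ((lim + (1/2)*m_3 >= 6 <-> lim <= -11) or 3*m_3 = 2*lim + 1)))))) and ((not (lim != -15)) -> ((lim + (3/2)*m >= 9/2 <-> lim <= -11) or 9*m = 2*lim - 8))


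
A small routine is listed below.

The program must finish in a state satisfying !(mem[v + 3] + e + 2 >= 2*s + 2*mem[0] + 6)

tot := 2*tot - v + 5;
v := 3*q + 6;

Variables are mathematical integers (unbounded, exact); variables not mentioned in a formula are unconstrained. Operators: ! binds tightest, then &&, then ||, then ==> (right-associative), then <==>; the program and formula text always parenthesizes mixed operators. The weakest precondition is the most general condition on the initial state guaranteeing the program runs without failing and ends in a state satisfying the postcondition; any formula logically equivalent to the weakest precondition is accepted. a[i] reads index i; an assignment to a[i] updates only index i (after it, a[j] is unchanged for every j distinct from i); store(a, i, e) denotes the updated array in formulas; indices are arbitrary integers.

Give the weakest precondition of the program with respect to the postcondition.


Working backward. After the program, the postcondition !(mem[v + 3] + e + 2 >= 2*s + 2*mem[0] + 6) must hold; in canonical form it is !(mem[v + 3] + e >= 2*mem[0] + 2*s + 4).
Before v := 3*q + 6: !(mem[3*q + 9] + e >= 2*mem[0] + 2*s + 4)
Before tot := 2*tot - v + 5: !(mem[3*q + 9] + e >= 2*mem[0] + 2*s + 4)
Answer: WP = !(mem[3*q + 9] + e >= 2*mem[0] + 2*s + 4)


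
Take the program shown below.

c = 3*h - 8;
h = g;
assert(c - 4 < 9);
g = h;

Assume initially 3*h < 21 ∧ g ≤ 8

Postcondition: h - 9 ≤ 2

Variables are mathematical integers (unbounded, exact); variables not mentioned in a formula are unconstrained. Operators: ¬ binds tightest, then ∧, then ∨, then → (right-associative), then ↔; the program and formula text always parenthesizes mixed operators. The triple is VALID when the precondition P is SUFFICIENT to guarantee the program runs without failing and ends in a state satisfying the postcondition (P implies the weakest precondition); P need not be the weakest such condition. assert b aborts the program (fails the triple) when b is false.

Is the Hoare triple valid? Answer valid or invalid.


Working backward. After the program, the postcondition h - 9 ≤ 2 must hold; in canonical form it is h ≤ 11.
Before g := h: h ≤ 11
Before assert c - 4 < 9: c < 13 ∧ h ≤ 11
Before h := g: c < 13 ∧ g ≤ 11
Before c := 3*h - 8: 3*h < 21 ∧ g ≤ 11
The weakest precondition is 3*h < 21 ∧ g ≤ 11.
Check whether 3*h < 21 ∧ g ≤ 8 implies it.
Every state satisfying the precondition satisfies the weakest precondition: the implication holds.
Answer: valid


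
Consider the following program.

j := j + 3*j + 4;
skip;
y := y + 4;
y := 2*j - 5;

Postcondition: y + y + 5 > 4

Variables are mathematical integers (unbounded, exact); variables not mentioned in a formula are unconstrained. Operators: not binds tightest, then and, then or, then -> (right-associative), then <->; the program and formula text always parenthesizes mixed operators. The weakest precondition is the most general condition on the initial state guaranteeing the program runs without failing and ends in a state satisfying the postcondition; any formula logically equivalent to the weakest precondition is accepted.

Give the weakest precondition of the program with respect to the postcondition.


Working backward. After the program, the postcondition y + y + 5 > 4 must hold; in canonical form it is 2*y > -1.
Before y := 2*j - 5: 4*j > 9
Before y := y + 4: 4*j > 9
Before skip: 4*j > 9
Before j := j + 3*j + 4: 16*j > -7
Answer: WP = 16*j > -7


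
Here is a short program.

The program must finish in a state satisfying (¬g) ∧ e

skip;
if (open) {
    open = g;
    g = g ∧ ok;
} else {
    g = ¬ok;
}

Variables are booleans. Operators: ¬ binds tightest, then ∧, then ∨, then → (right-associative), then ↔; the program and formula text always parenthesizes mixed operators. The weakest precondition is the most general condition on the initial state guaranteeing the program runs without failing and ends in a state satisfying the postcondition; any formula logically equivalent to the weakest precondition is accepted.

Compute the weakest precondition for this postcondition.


Working backward. After the program, (¬g) ∧ e must hold.
Then branch requires (¬(g ∧ ok)) ∧ e; else branch requires ok ∧ e.
Before the if: (open → ((¬(g ∧ ok)) ∧ e)) ∧ ((¬open) → (ok ∧ e))
Before skip: (open → ((¬(g ∧ ok)) ∧ e)) ∧ ((¬open) → (ok ∧ e))
Answer: WP = (open → ((¬(g ∧ ok)) ∧ e)) ∧ ((¬open) → (ok ∧ e))


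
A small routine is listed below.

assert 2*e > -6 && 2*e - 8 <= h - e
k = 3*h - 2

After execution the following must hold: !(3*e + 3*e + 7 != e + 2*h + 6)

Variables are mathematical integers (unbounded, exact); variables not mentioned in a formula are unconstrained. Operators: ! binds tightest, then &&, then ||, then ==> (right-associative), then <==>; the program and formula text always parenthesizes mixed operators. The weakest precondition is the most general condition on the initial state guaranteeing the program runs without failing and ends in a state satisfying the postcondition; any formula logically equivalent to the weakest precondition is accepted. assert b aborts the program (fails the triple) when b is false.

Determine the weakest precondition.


Working backward. After the program, the postcondition !(3*e + 3*e + 7 != e + 2*h + 6) must hold; in canonical form it is !(5*e != 2*h - 1).
Before k := 3*h - 2: !(5*e != 2*h - 1)
Before assert 2*e > -6 && 2*e - 8 <= h - e: 2*e > -6 && 3*e <= h + 8 && (!(5*e != 2*h - 1))
Answer: WP = 2*e > -6 && 3*e <= h + 8 && (!(5*e != 2*h - 1))


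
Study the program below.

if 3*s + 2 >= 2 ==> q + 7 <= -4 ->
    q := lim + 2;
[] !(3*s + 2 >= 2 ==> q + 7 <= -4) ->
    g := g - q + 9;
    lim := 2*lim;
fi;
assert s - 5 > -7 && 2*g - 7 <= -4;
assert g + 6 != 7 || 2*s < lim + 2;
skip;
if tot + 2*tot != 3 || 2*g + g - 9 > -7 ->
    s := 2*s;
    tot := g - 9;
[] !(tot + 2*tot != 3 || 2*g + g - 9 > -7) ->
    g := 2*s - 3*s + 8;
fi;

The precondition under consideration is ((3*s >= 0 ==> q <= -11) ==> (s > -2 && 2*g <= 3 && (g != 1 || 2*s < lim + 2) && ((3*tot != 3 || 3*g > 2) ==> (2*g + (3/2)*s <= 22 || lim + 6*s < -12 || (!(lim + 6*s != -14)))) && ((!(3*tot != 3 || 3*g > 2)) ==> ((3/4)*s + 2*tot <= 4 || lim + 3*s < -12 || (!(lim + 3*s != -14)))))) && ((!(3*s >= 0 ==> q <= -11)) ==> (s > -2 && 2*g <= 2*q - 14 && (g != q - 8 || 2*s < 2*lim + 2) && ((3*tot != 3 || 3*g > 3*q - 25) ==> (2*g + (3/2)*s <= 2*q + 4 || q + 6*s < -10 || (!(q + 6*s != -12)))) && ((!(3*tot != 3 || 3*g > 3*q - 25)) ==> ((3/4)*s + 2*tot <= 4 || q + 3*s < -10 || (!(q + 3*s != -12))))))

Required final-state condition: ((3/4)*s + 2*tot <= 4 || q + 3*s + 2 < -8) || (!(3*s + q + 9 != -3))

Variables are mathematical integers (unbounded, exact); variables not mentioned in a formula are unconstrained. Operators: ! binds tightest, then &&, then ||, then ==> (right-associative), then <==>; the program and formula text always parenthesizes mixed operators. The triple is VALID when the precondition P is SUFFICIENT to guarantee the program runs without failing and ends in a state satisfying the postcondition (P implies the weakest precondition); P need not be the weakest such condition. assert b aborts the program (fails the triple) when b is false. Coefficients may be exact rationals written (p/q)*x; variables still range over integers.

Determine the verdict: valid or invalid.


Working backward. After the program, the postcondition ((3/4)*s + 2*tot <= 4 || q + 3*s + 2 < -8) || (!(3*s + q + 9 != -3)) must hold; in canonical form it is (3/4)*s + 2*tot <= 4 || q + 3*s < -10 || (!(q + 3*s != -12)).
Then branch requires 2*g + (3/2)*s <= 22 || q + 6*s < -10 || (!(q + 6*s != -12)); else branch requires (3/4)*s + 2*tot <= 4 || q + 3*s < -10 || (!(q + 3*s != -12)).
Before the if: ((3*tot != 3 || 3*g > 2) ==> (2*g + (3/2)*s <= 22 || q + 6*s < -10 || (!(q + 6*s != -12)))) && ((!(3*tot != 3 || 3*g > 2)) ==> ((3/4)*s + 2*tot <= 4 || q + 3*s < -10 || (!(q + 3*s != -12))))
Before skip: ((3*tot != 3 || 3*g > 2) ==> (2*g + (3/2)*s <= 22 || q + 6*s < -10 || (!(q + 6*s != -12)))) && ((!(3*tot != 3 || 3*g > 2)) ==> ((3/4)*s + 2*tot <= 4 || q + 3*s < -10 || (!(q + 3*s != -12))))
Before assert g + 6 != 7 || 2*s < lim + 2: (g != 1 || 2*s < lim + 2) && ((3*tot != 3 || 3*g > 2) ==> (2*g + (3/2)*s <= 22 || q + 6*s < -10 || (!(q + 6*s != -12)))) && ((!(3*tot != 3 || 3*g > 2)) ==> ((3/4)*s + 2*tot <= 4 || q + 3*s < -10 || (!(q + 3*s != -12))))
Before assert s - 5 > -7 && 2*g - 7 <= -4: s > -2 && 2*g <= 3 && (g != 1 || 2*s < lim + 2) && ((3*tot != 3 || 3*g > 2) ==> (2*g + (3/2)*s <= 22 || q + 6*s < -10 || (!(q + 6*s != -12)))) && ((!(3*tot != 3 || 3*g > 2)) ==> ((3/4)*s + 2*tot <= 4 || q + 3*s < -10 || (!(q + 3*s != -12))))
Then branch requires s > -2 && 2*g <= 3 && (g != 1 || 2*s < lim + 2) && ((3*tot != 3 || 3*g > 2) ==> (2*g + (3/2)*s <= 22 || lim + 6*s < -12 || (!(lim + 6*s != -14)))) && ((!(3*tot != 3 || 3*g > 2)) ==> ((3/4)*s + 2*tot <= 4 || lim + 3*s < -12 || (!(lim + 3*s != -14)))); else branch requires s > -2 && 2*g <= 2*q - 15 && (g != q - 8 || 2*s < 2*lim + 2) && ((3*tot != 3 || 3*g > 3*q - 25) ==> (2*g + (3/2)*s <= 2*q + 4 || q + 6*s < -10 || (!(q + 6*s != -12)))) && ((!(3*tot != 3 || 3*g > 3*q - 25)) ==> ((3/4)*s + 2*tot <= 4 || q + 3*s < -10 || (!(q + 3*s != -12)))).
Before the if: ((3*s >= 0 ==> q <= -11) ==> (s > -2 && 2*g <= 3 && (g != 1 || 2*s < lim + 2) && ((3*tot != 3 || 3*g > 2) ==> (2*g + (3/2)*s <= 22 || lim + 6*s < -12 || (!(lim + 6*s != -14)))) && ((!(3*tot != 3 || 3*g > 2)) ==> ((3/4)*s + 2*tot <= 4 || lim + 3*s < -12 || (!(lim + 3*s != -14)))))) && ((!(3*s >= 0 ==> q <= -11)) ==> (s > -2 && 2*g <= 2*q - 15 && (g != q - 8 || 2*s < 2*lim + 2) && ((3*tot != 3 || 3*g > 3*q - 25) ==> (2*g + (3/2)*s <= 2*q + 4 || q + 6*s < -10 || (!(q + 6*s != -12)))) && ((!(3*tot != 3 || 3*g > 3*q - 25)) ==> ((3/4)*s + 2*tot <= 4 || q + 3*s < -10 || (!(q + 3*s != -12))))))
The weakest precondition is ((3*s >= 0 ==> q <= -11) ==> (s > -2 && 2*g <= 3 && (g != 1 || 2*s < lim + 2) && ((3*tot != 3 || 3*g > 2) ==> (2*g + (3/2)*s <= 22 || lim + 6*s < -12 || (!(lim + 6*s != -14)))) && ((!(3*tot != 3 || 3*g > 2)) ==> ((3/4)*s + 2*tot <= 4 || lim + 3*s < -12 || (!(lim + 3*s != -14)))))) && ((!(3*s >= 0 ==> q <= -11)) ==> (s > -2 && 2*g <= 2*q - 15 && (g != q - 8 || 2*s < 2*lim + 2) && ((3*tot != 3 || 3*g > 3*q - 25) ==> (2*g + (3/2)*s <= 2*q + 4 || q + 6*s < -10 || (!(q + 6*s != -12)))) && ((!(3*tot != 3 || 3*g > 3*q - 25)) ==> ((3/4)*s + 2*tot <= 4 || q + 3*s < -10 || (!(q + 3*s != -12)))))).
Check whether ((3*s >= 0 ==> q <= -11) ==> (s > -2 && 2*g <= 3 && (g != 1 || 2*s < lim + 2) && ((3*tot != 3 || 3*g > 2) ==> (2*g + (3/2)*s <= 22 || lim + 6*s < -12 || (!(lim + 6*s != -14)))) && ((!(3*tot != 3 || 3*g > 2)) ==> ((3/4)*s + 2*tot <= 4 || lim + 3*s < -12 || (!(lim + 3*s != -14)))))) && ((!(3*s >= 0 ==> q <= -11)) ==> (s > -2 && 2*g <= 2*q - 14 && (g != q - 8 || 2*s < 2*lim + 2) && ((3*tot != 3 || 3*g > 3*q - 25) ==> (2*g + (3/2)*s <= 2*q + 4 || q + 6*s < -10 || (!(q + 6*s != -12)))) && ((!(3*tot != 3 || 3*g > 3*q - 25)) ==> ((3/4)*s + 2*tot <= 4 || q + 3*s < -10 || (!(q + 3*s != -12)))))) implies it.
Countermodel: at the initial state g = -7, lim = 3, q = 0, s = 3, tot = 1, the precondition holds but the weakest precondition fails.
Answer: invalid


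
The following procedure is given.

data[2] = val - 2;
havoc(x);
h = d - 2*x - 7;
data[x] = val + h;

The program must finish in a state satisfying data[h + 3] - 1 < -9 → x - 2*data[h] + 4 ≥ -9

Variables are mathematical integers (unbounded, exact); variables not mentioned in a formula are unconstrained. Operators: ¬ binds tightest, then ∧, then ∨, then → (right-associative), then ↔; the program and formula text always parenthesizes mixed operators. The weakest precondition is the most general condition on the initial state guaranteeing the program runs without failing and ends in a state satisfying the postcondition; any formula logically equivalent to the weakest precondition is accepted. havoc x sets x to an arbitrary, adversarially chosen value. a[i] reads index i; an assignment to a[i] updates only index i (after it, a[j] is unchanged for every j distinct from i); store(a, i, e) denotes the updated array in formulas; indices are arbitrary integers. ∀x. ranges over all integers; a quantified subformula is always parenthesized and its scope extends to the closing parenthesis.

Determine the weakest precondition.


Working backward. After the program, the postcondition data[h + 3] - 1 < -9 → x - 2*data[h] + 4 ≥ -9 must hold; in canonical form it is data[h + 3] < -8 → x ≥ 2*data[h] - 13.
Before data[x] := val + h: store(data, x, h + val)[h + 3] < -8 → x ≥ 2*store(data, x, h + val)[h] - 13
Before h := d - 2*x - 7: store(data, x, d + val - 2*x - 7)[d - 2*x - 4] < -8 → x ≥ 2*store(data, x, d + val - 2*x - 7)[d - 2*x - 7] - 13
Before havoc x: ∀x_1. (store(data, x_1, d + val - 2*x_1 - 7)[d - 2*x_1 - 4] < -8 → x_1 ≥ 2*store(data, x_1, d + val - 2*x_1 - 7)[d - 2*x_1 - 7] - 13)
Before data[2] := val - 2: ∀x_1. (store(store(data, 2, val - 2), x_1, d + val - 2*x_1 - 7)[d - 2*x_1 - 4] < -8 → x_1 ≥ 2*store(store(data, 2, val - 2), x_1, d + val - 2*x_1 - 7)[d - 2*x_1 - 7] - 13)
Answer: WP = ∀x_1. (store(store(data, 2, val - 2), x_1, d + val - 2*x_1 - 7)[d - 2*x_1 - 4] < -8 → x_1 ≥ 2*store(store(data, 2, val - 2), x_1, d + val - 2*x_1 - 7)[d - 2*x_1 - 7] - 13)


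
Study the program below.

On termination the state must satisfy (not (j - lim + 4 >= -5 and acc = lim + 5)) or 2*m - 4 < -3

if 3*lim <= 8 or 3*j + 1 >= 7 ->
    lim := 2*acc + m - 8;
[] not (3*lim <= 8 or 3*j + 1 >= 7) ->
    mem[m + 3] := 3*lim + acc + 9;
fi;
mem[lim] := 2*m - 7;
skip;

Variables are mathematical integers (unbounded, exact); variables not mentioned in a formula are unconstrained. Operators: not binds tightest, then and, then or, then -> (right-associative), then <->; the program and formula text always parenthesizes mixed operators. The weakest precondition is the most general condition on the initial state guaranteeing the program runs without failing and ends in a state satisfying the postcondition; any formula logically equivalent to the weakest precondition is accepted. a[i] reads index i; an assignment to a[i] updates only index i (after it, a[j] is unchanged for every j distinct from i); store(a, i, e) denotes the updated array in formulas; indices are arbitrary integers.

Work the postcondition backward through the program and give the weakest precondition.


Working backward. After the program, the postcondition (not (j - lim + 4 >= -5 and acc = lim + 5)) or 2*m - 4 < -3 must hold; in canonical form it is (not (j >= lim - 9 and acc = lim + 5)) or 2*m < 1.
Before skip: (not (j >= lim - 9 and acc = lim + 5)) or 2*m < 1
Before mem[lim] := 2*m - 7: (not (j >= lim - 9 and acc = lim + 5)) or 2*m < 1
Then branch requires (not (j >= 2*acc + m - 17 and acc + m = 3)) or 2*m < 1; else branch requires (not (j >= lim - 9 and acc = lim + 5)) or 2*m < 1.
Before the if: ((3*lim <= 8 or 3*j >= 6) -> ((not (j >= 2*acc + m - 17 and acc + m = 3)) or 2*m < 1)) and ((not (3*lim <= 8 or 3*j >= 6)) -> ((not (j >= lim - 9 and acc = lim + 5)) or 2*m < 1))
Answer: WP = ((3*lim <= 8 or 3*j >= 6) -> ((not (j >= 2*acc + m - 17 and acc + m = 3)) or 2*m < 1)) and ((not (3*lim <= 8 or 3*j >= 6)) -> ((not (j >= lim - 9 and acc = lim + 5)) or 2*m < 1))
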